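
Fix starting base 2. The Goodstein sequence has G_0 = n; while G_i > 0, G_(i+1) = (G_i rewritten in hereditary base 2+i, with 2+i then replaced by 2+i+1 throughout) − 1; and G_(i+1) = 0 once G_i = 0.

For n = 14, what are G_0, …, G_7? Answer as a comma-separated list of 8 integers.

[0] 14 ≡ 2^(2 + 1) + 2^2 + 2 (base 2). Lift 3: 111. −1: 110.
[1] 110 ≡ 3^(3 + 1) + 3^3 + 2 (base 3). Lift 4: 1282. −1: 1281.
[2] 1281 ≡ 4^(4 + 1) + 4^4 + 1 (base 4). Lift 5: 18751. −1: 18750.
[3] 18750 ≡ 5^(5 + 1) + 5^5 (base 5). Lift 6: 326592. −1: 326591.
[4] 326591 ≡ 6^(6 + 1) + 5·6^5 + 5·6^4 + 5·6^3 + 5·6^2 + 5·6 + 5 (base 6). Lift 7: 5862841. −1: 5862840.
[5] 5862840 ≡ 7^(7 + 1) + 5·7^5 + 5·7^4 + 5·7^3 + 5·7^2 + 5·7 + 4 (base 7). Lift 8: 134404972. −1: 134404971.
[6] 134404971 ≡ 8^(8 + 1) + 5·8^5 + 5·8^4 + 5·8^3 + 5·8^2 + 5·8 + 3 (base 8). Lift 9: 3487116549. −1: 3487116548.

14, 110, 1281, 18750, 326591, 5862840, 134404971, 3487116548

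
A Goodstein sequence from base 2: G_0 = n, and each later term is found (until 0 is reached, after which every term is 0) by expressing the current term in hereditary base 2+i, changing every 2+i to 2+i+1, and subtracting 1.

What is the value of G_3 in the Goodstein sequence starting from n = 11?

15627

i=0: 11 = 2^(2 + 1) + 2 + 1 (b=2); 2→3: 3^(3 + 1) + 3 + 1 = 85; 85−1 = 84
i=1: 84 = 3^(3 + 1) + 3 (b=3); 3→4: 4^(4 + 1) + 4 = 1028; 1028−1 = 1027
i=2: 1027 = 4^(4 + 1) + 3 (b=4); 4→5: 5^(5 + 1) + 3 = 15628; 15628−1 = 15627
i=3: 15627 = 5^(5 + 1) + 2 (b=5); 5→6: 6^(6 + 1) + 2 = 279938; 279938−1 = 279937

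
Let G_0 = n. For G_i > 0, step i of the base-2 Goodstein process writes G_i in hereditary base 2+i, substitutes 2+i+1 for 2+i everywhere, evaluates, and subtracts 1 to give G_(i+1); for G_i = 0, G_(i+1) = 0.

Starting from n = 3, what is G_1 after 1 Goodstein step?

(0) 3|_2 = 2 + 1 ↦ 3 + 1|_3 = 4 ⇒ 3
(1) 3|_3 = 3 ↦ 4|_4 = 4 ⇒ 3

3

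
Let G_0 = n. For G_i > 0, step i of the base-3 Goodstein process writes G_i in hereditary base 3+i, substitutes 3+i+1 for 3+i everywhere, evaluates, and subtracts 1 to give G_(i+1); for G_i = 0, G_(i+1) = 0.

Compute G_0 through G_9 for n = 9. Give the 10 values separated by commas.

9, 15, 17, 19, 21, 23, 24, 25, 26, 27

9 —HB3→ 3^2 —bump→ 4^2 = 16 —(−1)→ 15
15 —HB4→ 3·4 + 3 —bump→ 3·5 + 3 = 18 —(−1)→ 17
17 —HB5→ 3·5 + 2 —bump→ 3·6 + 2 = 20 —(−1)→ 19
19 —HB6→ 3·6 + 1 —bump→ 3·7 + 1 = 22 —(−1)→ 21
21 —HB7→ 3·7 —bump→ 3·8 = 24 —(−1)→ 23
23 —HB8→ 2·8 + 7 —bump→ 2·9 + 7 = 25 —(−1)→ 24
24 —HB9→ 2·9 + 6 —bump→ 2·10 + 6 = 26 —(−1)→ 25
25 —HB10→ 2·10 + 5 —bump→ 2·11 + 5 = 27 —(−1)→ 26
26 —HB11→ 2·11 + 4 —bump→ 2·12 + 4 = 28 —(−1)→ 27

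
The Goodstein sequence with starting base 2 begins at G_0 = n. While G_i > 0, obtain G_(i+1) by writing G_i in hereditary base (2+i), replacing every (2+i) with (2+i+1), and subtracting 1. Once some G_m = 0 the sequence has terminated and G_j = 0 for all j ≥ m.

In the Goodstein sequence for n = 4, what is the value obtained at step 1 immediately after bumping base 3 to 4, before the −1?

G_0=4  [base 2] 2^2  →[2↦3]→  3^3 = 27  −1 ⇒ G_1=26
G_1=26  [base 3] 2·3^2 + 2·3 + 2  →[3↦4]→  2·4^2 + 2·4 + 2 = 42  −1 ⇒ G_2=41

42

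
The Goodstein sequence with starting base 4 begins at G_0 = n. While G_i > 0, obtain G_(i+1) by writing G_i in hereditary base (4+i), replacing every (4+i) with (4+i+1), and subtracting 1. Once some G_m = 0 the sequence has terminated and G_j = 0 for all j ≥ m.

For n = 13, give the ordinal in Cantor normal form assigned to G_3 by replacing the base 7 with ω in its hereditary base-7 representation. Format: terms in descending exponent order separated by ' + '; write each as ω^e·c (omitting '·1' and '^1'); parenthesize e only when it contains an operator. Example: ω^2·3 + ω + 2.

ω·2 + 4

step 0: 13 = 3·4 + 1; sub 5 for 4: 3·5 + 1; = 16; G_1 = 16−1 = 15
step 1: 15 = 3·5; sub 6 for 5: 3·6; = 18; G_2 = 18−1 = 17
step 2: 17 = 2·6 + 5; sub 7 for 6: 2·7 + 5; = 19; G_3 = 19−1 = 18
step 3: 18 = 2·7 + 4; sub 8 for 7: 2·8 + 4; = 20; G_4 = 20−1 = 19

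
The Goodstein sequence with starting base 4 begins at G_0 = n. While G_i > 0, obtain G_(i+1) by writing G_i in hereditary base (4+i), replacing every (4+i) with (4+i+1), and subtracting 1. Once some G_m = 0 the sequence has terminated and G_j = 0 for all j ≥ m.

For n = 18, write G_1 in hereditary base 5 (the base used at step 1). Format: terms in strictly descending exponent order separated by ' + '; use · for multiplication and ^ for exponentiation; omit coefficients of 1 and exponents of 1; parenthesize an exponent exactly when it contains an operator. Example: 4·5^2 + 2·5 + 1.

G_0 = 18. HB_4(18) = 4^2 + 2. Bump = 27. G_1 = 26.
G_1 = 26. HB_5(26) = 5^2 + 1. Bump = 37. G_2 = 36.

5^2 + 1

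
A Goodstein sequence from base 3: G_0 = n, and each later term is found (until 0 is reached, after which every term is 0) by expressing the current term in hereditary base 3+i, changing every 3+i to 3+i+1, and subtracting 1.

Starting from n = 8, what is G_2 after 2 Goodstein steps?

i=0: 8 = 2·3 + 2 (b=3); 3→4: 2·4 + 2 = 10; 10−1 = 9
i=1: 9 = 2·4 + 1 (b=4); 4→5: 2·5 + 1 = 11; 11−1 = 10
i=2: 10 = 2·5 (b=5); 5→6: 2·6 = 12; 12−1 = 11

10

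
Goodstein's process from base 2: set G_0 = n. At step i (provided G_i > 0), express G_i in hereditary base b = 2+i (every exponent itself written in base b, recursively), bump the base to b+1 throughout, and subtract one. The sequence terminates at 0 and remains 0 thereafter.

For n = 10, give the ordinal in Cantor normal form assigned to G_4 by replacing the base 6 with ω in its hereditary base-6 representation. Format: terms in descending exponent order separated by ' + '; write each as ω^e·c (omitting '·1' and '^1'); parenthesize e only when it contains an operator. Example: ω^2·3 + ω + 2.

ω^ω·5 + ω^5·5 + ω^4·5 + ω^3·5 + ω^2·5 + ω·5 + 5

G_0=10  [base 2] 2^(2 + 1) + 2  →[2↦3]→  3^(3 + 1) + 3 = 84  −1 ⇒ G_1=83
G_1=83  [base 3] 3^(3 + 1) + 2  →[3↦4]→  4^(4 + 1) + 2 = 1026  −1 ⇒ G_2=1025
G_2=1025  [base 4] 4^(4 + 1) + 1  →[4↦5]→  5^(5 + 1) + 1 = 15626  −1 ⇒ G_3=15625
G_3=15625  [base 5] 5^(5 + 1)  →[5↦6]→  6^(6 + 1) = 279936  −1 ⇒ G_4=279935
G_4=279935  [base 6] 5·6^6 + 5·6^5 + 5·6^4 + 5·6^3 + 5·6^2 + 5·6 + 5  →[6↦7]→  5·7^7 + 5·7^5 + 5·7^4 + 5·7^3 + 5·7^2 + 5·7 + 5 = 4215755  −1 ⇒ G_5=4215754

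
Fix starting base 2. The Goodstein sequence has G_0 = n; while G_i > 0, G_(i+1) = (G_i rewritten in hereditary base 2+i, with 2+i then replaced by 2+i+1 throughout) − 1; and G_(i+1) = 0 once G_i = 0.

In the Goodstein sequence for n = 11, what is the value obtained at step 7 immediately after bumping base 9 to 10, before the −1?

70077777776

step 0: 11 = 2^(2 + 1) + 2 + 1; sub 3 for 2: 3^(3 + 1) + 3 + 1; = 85; G_1 = 85−1 = 84
step 1: 84 = 3^(3 + 1) + 3; sub 4 for 3: 4^(4 + 1) + 4; = 1028; G_2 = 1028−1 = 1027
step 2: 1027 = 4^(4 + 1) + 3; sub 5 for 4: 5^(5 + 1) + 3; = 15628; G_3 = 15628−1 = 15627
step 3: 15627 = 5^(5 + 1) + 2; sub 6 for 5: 6^(6 + 1) + 2; = 279938; G_4 = 279938−1 = 279937
step 4: 279937 = 6^(6 + 1) + 1; sub 7 for 6: 7^(7 + 1) + 1; = 5764802; G_5 = 5764802−1 = 5764801
step 5: 5764801 = 7^(7 + 1); sub 8 for 7: 8^(8 + 1); = 134217728; G_6 = 134217728−1 = 134217727
step 6: 134217727 = 7·8^8 + 7·8^7 + 7·8^6 + 7·8^5 + 7·8^4 + 7·8^3 + 7·8^2 + 7·8 + 7; sub 9 for 8: 7·9^9 + 7·9^7 + 7·9^6 + 7·9^5 + 7·9^4 + 7·9^3 + 7·9^2 + 7·9 + 7; = 2749609303; G_7 = 2749609303−1 = 2749609302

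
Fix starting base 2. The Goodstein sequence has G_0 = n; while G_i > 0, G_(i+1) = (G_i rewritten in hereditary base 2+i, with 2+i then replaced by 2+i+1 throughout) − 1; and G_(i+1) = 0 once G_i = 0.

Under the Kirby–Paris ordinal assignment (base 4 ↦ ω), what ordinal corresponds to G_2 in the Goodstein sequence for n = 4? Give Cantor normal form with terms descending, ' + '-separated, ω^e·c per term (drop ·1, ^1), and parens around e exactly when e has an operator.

base 2: 4 = 2^2; at 3: 3^3 = 27; next = 26
base 3: 26 = 2·3^2 + 2·3 + 2; at 4: 2·4^2 + 2·4 + 2 = 42; next = 41
base 4: 41 = 2·4^2 + 2·4 + 1; at 5: 2·5^2 + 2·5 + 1 = 61; next = 60

ω^2·2 + ω·2 + 1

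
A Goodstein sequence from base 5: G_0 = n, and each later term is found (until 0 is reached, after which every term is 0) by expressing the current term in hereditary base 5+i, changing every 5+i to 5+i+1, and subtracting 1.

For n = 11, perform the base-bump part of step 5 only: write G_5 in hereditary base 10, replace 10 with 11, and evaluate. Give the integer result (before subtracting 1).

i=0: 11 = 2·5 + 1 (b=5); 5→6: 2·6 + 1 = 13; 13−1 = 12
i=1: 12 = 2·6 (b=6); 6→7: 2·7 = 14; 14−1 = 13
i=2: 13 = 7 + 6 (b=7); 7→8: 8 + 6 = 14; 14−1 = 13
i=3: 13 = 8 + 5 (b=8); 8→9: 9 + 5 = 14; 14−1 = 13
i=4: 13 = 9 + 4 (b=9); 9→10: 10 + 4 = 14; 14−1 = 13
i=5: 13 = 10 + 3 (b=10); 10→11: 11 + 3 = 14; 14−1 = 13

14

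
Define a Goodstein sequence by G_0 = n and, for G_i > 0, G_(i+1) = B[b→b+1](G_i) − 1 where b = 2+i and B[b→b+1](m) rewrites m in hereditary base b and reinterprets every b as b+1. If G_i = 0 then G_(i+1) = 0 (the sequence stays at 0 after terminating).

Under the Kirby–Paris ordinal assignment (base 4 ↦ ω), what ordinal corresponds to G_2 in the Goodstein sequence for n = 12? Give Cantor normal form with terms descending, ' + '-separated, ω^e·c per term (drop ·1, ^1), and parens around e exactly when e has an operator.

ω^(ω + 1) + ω^2·2 + ω·2 + 1

[0] 12 ≡ 2^(2 + 1) + 2^2 (base 2). Lift 3: 108. −1: 107.
[1] 107 ≡ 3^(3 + 1) + 2·3^2 + 2·3 + 2 (base 3). Lift 4: 1066. −1: 1065.
[2] 1065 ≡ 4^(4 + 1) + 2·4^2 + 2·4 + 1 (base 4). Lift 5: 15686. −1: 15685.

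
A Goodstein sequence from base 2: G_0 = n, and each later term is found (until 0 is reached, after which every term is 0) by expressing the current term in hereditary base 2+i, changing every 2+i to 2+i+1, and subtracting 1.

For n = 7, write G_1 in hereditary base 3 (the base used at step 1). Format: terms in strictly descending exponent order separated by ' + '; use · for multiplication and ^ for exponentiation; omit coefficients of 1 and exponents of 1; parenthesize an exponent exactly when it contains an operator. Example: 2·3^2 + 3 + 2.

(0) 7|_2 = 2^2 + 2 + 1 ↦ 3^3 + 3 + 1|_3 = 31 ⇒ 30
(1) 30|_3 = 3^3 + 3 ↦ 4^4 + 4|_4 = 260 ⇒ 259

3^3 + 3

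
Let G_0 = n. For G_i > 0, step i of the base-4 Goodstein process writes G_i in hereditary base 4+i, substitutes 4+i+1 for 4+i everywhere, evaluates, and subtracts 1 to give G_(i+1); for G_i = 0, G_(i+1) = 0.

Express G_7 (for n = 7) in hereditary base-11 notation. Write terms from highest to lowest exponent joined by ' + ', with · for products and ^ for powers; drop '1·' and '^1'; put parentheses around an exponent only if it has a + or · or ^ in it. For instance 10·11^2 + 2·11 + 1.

(0) 7|_4 = 4 + 3 ↦ 5 + 3|_5 = 8 ⇒ 7
(1) 7|_5 = 5 + 2 ↦ 6 + 2|_6 = 8 ⇒ 7
(2) 7|_6 = 6 + 1 ↦ 7 + 1|_7 = 8 ⇒ 7
(3) 7|_7 = 7 ↦ 8|_8 = 8 ⇒ 7
(4) 7|_8 = 7 ↦ 7|_9 = 7 ⇒ 6
(5) 6|_9 = 6 ↦ 6|_10 = 6 ⇒ 5
(6) 5|_10 = 5 ↦ 5|_11 = 5 ⇒ 4
(7) 4|_11 = 4 ↦ 4|_12 = 4 ⇒ 3

4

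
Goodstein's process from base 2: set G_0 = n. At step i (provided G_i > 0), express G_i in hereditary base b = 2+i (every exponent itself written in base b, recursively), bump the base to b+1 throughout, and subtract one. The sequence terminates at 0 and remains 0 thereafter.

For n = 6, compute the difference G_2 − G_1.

[0] 6 ≡ 2^2 + 2 (base 2). Lift 3: 30. −1: 29.
[1] 29 ≡ 3^3 + 2 (base 3). Lift 4: 258. −1: 257.

228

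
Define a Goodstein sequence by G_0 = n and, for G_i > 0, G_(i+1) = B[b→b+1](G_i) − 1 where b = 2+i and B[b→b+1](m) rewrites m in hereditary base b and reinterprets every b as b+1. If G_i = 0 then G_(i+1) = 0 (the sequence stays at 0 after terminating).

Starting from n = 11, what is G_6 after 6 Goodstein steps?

[0] 11 ≡ 2^(2 + 1) + 2 + 1 (base 2). Lift 3: 85. −1: 84.
[1] 84 ≡ 3^(3 + 1) + 3 (base 3). Lift 4: 1028. −1: 1027.
[2] 1027 ≡ 4^(4 + 1) + 3 (base 4). Lift 5: 15628. −1: 15627.
[3] 15627 ≡ 5^(5 + 1) + 2 (base 5). Lift 6: 279938. −1: 279937.
[4] 279937 ≡ 6^(6 + 1) + 1 (base 6). Lift 7: 5764802. −1: 5764801.
[5] 5764801 ≡ 7^(7 + 1) (base 7). Lift 8: 134217728. −1: 134217727.
[6] 134217727 ≡ 7·8^8 + 7·8^7 + 7·8^6 + 7·8^5 + 7·8^4 + 7·8^3 + 7·8^2 + 7·8 + 7 (base 8). Lift 9: 2749609303. −1: 2749609302.

134217727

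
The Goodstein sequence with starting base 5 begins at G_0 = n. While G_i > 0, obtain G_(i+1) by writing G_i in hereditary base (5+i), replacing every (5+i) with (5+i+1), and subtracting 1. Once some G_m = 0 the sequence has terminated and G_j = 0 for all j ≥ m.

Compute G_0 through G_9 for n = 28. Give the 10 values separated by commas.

[0] 28 ≡ 5^2 + 3 (base 5). Lift 6: 39. −1: 38.
[1] 38 ≡ 6^2 + 2 (base 6). Lift 7: 51. −1: 50.
[2] 50 ≡ 7^2 + 1 (base 7). Lift 8: 65. −1: 64.
[3] 64 ≡ 8^2 (base 8). Lift 9: 81. −1: 80.
[4] 80 ≡ 8·9 + 8 (base 9). Lift 10: 88. −1: 87.
[5] 87 ≡ 8·10 + 7 (base 10). Lift 11: 95. −1: 94.
[6] 94 ≡ 8·11 + 6 (base 11). Lift 12: 102. −1: 101.
[7] 101 ≡ 8·12 + 5 (base 12). Lift 13: 109. −1: 108.
[8] 108 ≡ 8·13 + 4 (base 13). Lift 14: 116. −1: 115.

28, 38, 50, 64, 80, 87, 94, 101, 108, 115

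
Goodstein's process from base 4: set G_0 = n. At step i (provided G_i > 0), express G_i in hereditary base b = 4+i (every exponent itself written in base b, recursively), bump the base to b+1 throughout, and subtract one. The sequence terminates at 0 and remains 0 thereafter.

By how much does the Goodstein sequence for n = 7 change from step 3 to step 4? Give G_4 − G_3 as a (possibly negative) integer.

0

(0) 7|_4 = 4 + 3 ↦ 5 + 3|_5 = 8 ⇒ 7
(1) 7|_5 = 5 + 2 ↦ 6 + 2|_6 = 8 ⇒ 7
(2) 7|_6 = 6 + 1 ↦ 7 + 1|_7 = 8 ⇒ 7
(3) 7|_7 = 7 ↦ 8|_8 = 8 ⇒ 7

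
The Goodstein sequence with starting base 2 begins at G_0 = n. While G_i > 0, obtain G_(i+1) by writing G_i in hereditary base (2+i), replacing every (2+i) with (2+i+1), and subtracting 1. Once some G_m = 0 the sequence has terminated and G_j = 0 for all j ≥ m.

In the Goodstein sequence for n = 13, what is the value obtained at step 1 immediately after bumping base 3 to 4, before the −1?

step 0: 13 = 2^(2 + 1) + 2^2 + 1; sub 3 for 2: 3^(3 + 1) + 3^3 + 1; = 109; G_1 = 109−1 = 108
step 1: 108 = 3^(3 + 1) + 3^3; sub 4 for 3: 4^(4 + 1) + 4^4; = 1280; G_2 = 1280−1 = 1279

1280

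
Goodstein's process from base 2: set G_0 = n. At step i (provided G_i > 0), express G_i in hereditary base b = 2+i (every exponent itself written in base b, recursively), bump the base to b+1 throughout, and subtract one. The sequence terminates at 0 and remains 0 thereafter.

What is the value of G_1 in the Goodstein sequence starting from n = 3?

3

i=0: 3 = 2 + 1 (b=2); 2→3: 3 + 1 = 4; 4−1 = 3
i=1: 3 = 3 (b=3); 3→4: 4 = 4; 4−1 = 3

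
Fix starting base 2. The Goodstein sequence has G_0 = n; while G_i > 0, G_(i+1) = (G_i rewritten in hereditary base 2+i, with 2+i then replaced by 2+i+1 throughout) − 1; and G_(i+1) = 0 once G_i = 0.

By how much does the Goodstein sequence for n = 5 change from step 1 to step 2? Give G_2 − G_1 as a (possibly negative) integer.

228

(0) 5|_2 = 2^2 + 1 ↦ 3^3 + 1|_3 = 28 ⇒ 27
(1) 27|_3 = 3^3 ↦ 4^4|_4 = 256 ⇒ 255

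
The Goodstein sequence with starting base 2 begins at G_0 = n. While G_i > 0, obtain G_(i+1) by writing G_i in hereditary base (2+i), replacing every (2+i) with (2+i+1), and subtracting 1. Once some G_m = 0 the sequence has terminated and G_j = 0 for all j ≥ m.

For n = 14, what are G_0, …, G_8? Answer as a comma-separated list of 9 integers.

G_0=14  [base 2] 2^(2 + 1) + 2^2 + 2  →[2↦3]→  3^(3 + 1) + 3^3 + 3 = 111  −1 ⇒ G_1=110
G_1=110  [base 3] 3^(3 + 1) + 3^3 + 2  →[3↦4]→  4^(4 + 1) + 4^4 + 2 = 1282  −1 ⇒ G_2=1281
G_2=1281  [base 4] 4^(4 + 1) + 4^4 + 1  →[4↦5]→  5^(5 + 1) + 5^5 + 1 = 18751  −1 ⇒ G_3=18750
G_3=18750  [base 5] 5^(5 + 1) + 5^5  →[5↦6]→  6^(6 + 1) + 6^6 = 326592  −1 ⇒ G_4=326591
G_4=326591  [base 6] 6^(6 + 1) + 5·6^5 + 5·6^4 + 5·6^3 + 5·6^2 + 5·6 + 5  →[6↦7]→  7^(7 + 1) + 5·7^5 + 5·7^4 + 5·7^3 + 5·7^2 + 5·7 + 5 = 5862841  −1 ⇒ G_5=5862840
G_5=5862840  [base 7] 7^(7 + 1) + 5·7^5 + 5·7^4 + 5·7^3 + 5·7^2 + 5·7 + 4  →[7↦8]→  8^(8 + 1) + 5·8^5 + 5·8^4 + 5·8^3 + 5·8^2 + 5·8 + 4 = 134404972  −1 ⇒ G_6=134404971
G_6=134404971  [base 8] 8^(8 + 1) + 5·8^5 + 5·8^4 + 5·8^3 + 5·8^2 + 5·8 + 3  →[8↦9]→  9^(9 + 1) + 5·9^5 + 5·9^4 + 5·9^3 + 5·9^2 + 5·9 + 3 = 3487116549  −1 ⇒ G_7=3487116548
G_7=3487116548  [base 9] 9^(9 + 1) + 5·9^5 + 5·9^4 + 5·9^3 + 5·9^2 + 5·9 + 2  →[9↦10]→  10^(10 + 1) + 5·10^5 + 5·10^4 + 5·10^3 + 5·10^2 + 5·10 + 2 = 100000555552  −1 ⇒ G_8=100000555551

14, 110, 1281, 18750, 326591, 5862840, 134404971, 3487116548, 100000555551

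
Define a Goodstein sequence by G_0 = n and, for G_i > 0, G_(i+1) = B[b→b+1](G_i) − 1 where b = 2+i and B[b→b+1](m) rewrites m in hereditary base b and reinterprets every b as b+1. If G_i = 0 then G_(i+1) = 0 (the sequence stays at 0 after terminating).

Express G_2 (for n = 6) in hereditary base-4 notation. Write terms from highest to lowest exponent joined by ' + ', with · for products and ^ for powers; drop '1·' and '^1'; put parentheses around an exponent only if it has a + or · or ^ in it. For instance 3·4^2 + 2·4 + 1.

4^4 + 1

base 2: 6 = 2^2 + 2; at 3: 3^3 + 3 = 30; next = 29
base 3: 29 = 3^3 + 2; at 4: 4^4 + 2 = 258; next = 257
base 4: 257 = 4^4 + 1; at 5: 5^5 + 1 = 3126; next = 3125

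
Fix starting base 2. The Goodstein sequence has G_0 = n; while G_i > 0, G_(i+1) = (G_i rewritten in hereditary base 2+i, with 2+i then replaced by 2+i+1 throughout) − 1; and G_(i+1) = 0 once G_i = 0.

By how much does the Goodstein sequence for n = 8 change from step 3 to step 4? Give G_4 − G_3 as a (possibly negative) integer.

(0) 8|_2 = 2^(2 + 1) ↦ 3^(3 + 1)|_3 = 81 ⇒ 80
(1) 80|_3 = 2·3^3 + 2·3^2 + 2·3 + 2 ↦ 2·4^4 + 2·4^2 + 2·4 + 2|_4 = 554 ⇒ 553
(2) 553|_4 = 2·4^4 + 2·4^2 + 2·4 + 1 ↦ 2·5^5 + 2·5^2 + 2·5 + 1|_5 = 6311 ⇒ 6310
(3) 6310|_5 = 2·5^5 + 2·5^2 + 2·5 ↦ 2·6^6 + 2·6^2 + 2·6|_6 = 93396 ⇒ 93395

87085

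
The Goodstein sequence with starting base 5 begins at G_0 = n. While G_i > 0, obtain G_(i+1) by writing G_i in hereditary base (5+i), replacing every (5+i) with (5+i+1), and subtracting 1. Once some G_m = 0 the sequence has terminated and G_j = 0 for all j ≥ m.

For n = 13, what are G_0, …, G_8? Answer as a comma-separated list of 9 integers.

13, 14, 15, 16, 17, 17, 17, 17, 17

[0] 13 ≡ 2·5 + 3 (base 5). Lift 6: 15. −1: 14.
[1] 14 ≡ 2·6 + 2 (base 6). Lift 7: 16. −1: 15.
[2] 15 ≡ 2·7 + 1 (base 7). Lift 8: 17. −1: 16.
[3] 16 ≡ 2·8 (base 8). Lift 9: 18. −1: 17.
[4] 17 ≡ 9 + 8 (base 9). Lift 10: 18. −1: 17.
[5] 17 ≡ 10 + 7 (base 10). Lift 11: 18. −1: 17.
[6] 17 ≡ 11 + 6 (base 11). Lift 12: 18. −1: 17.
[7] 17 ≡ 12 + 5 (base 12). Lift 13: 18. −1: 17.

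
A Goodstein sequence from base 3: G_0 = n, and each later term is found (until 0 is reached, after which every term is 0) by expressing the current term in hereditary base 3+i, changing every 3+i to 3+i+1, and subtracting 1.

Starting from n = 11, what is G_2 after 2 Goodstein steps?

25

G_0=11  [base 3] 3^2 + 2  →[3↦4]→  4^2 + 2 = 18  −1 ⇒ G_1=17
G_1=17  [base 4] 4^2 + 1  →[4↦5]→  5^2 + 1 = 26  −1 ⇒ G_2=25
G_2=25  [base 5] 5^2  →[5↦6]→  6^2 = 36  −1 ⇒ G_3=35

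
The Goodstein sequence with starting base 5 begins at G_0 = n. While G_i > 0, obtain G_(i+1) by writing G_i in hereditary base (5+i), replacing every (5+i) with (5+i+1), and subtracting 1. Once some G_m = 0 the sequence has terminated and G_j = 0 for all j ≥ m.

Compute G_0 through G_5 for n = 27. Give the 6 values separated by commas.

base 5: 27 = 5^2 + 2; at 6: 6^2 + 2 = 38; next = 37
base 6: 37 = 6^2 + 1; at 7: 7^2 + 1 = 50; next = 49
base 7: 49 = 7^2; at 8: 8^2 = 64; next = 63
base 8: 63 = 7·8 + 7; at 9: 7·9 + 7 = 70; next = 69
base 9: 69 = 7·9 + 6; at 10: 7·10 + 6 = 76; next = 75

27, 37, 49, 63, 69, 75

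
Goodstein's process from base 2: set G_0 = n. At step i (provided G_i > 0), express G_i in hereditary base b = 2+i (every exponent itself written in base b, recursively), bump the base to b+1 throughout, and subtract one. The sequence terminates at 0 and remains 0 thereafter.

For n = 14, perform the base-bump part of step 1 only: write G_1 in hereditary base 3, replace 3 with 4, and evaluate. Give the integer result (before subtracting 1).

G_0 = 14. HB_2(14) = 2^(2 + 1) + 2^2 + 2. Bump = 111. G_1 = 110.
G_1 = 110. HB_3(110) = 3^(3 + 1) + 3^3 + 2. Bump = 1282. G_2 = 1281.

1282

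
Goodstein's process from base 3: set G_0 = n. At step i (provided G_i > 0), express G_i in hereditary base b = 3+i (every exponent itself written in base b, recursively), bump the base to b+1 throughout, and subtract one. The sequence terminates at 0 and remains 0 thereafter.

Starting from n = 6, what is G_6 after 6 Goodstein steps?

base 3: 6 = 2·3; at 4: 2·4 = 8; next = 7
base 4: 7 = 4 + 3; at 5: 5 + 3 = 8; next = 7
base 5: 7 = 5 + 2; at 6: 6 + 2 = 8; next = 7
base 6: 7 = 6 + 1; at 7: 7 + 1 = 8; next = 7
base 7: 7 = 7; at 8: 8 = 8; next = 7
base 8: 7 = 7; at 9: 7 = 7; next = 6
base 9: 6 = 6; at 10: 6 = 6; next = 5

6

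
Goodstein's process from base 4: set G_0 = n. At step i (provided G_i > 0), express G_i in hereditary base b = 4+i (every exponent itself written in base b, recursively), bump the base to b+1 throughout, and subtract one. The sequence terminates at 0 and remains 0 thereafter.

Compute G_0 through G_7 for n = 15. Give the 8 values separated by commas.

15, 17, 19, 21, 23, 24, 25, 26

15 —HB4→ 3·4 + 3 —bump→ 3·5 + 3 = 18 —(−1)→ 17
17 —HB5→ 3·5 + 2 —bump→ 3·6 + 2 = 20 —(−1)→ 19
19 —HB6→ 3·6 + 1 —bump→ 3·7 + 1 = 22 —(−1)→ 21
21 —HB7→ 3·7 —bump→ 3·8 = 24 —(−1)→ 23
23 —HB8→ 2·8 + 7 —bump→ 2·9 + 7 = 25 —(−1)→ 24
24 —HB9→ 2·9 + 6 —bump→ 2·10 + 6 = 26 —(−1)→ 25
25 —HB10→ 2·10 + 5 —bump→ 2·11 + 5 = 27 —(−1)→ 26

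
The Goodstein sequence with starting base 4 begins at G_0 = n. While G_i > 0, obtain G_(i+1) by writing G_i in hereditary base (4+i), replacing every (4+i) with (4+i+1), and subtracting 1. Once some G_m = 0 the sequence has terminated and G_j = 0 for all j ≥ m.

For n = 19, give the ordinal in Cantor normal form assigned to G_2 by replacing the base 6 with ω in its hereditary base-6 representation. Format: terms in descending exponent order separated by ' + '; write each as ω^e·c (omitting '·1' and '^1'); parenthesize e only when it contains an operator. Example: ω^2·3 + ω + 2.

ω^2 + 1

19 —HB4→ 4^2 + 3 —bump→ 5^2 + 3 = 28 —(−1)→ 27
27 —HB5→ 5^2 + 2 —bump→ 6^2 + 2 = 38 —(−1)→ 37
37 —HB6→ 6^2 + 1 —bump→ 7^2 + 1 = 50 —(−1)→ 49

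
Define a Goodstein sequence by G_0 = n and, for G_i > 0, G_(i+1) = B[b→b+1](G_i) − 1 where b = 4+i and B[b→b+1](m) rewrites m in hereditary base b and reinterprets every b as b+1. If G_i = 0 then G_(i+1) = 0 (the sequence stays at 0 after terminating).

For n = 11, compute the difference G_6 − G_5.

0

[0] 11 ≡ 2·4 + 3 (base 4). Lift 5: 13. −1: 12.
[1] 12 ≡ 2·5 + 2 (base 5). Lift 6: 14. −1: 13.
[2] 13 ≡ 2·6 + 1 (base 6). Lift 7: 15. −1: 14.
[3] 14 ≡ 2·7 (base 7). Lift 8: 16. −1: 15.
[4] 15 ≡ 8 + 7 (base 8). Lift 9: 16. −1: 15.
[5] 15 ≡ 9 + 6 (base 9). Lift 10: 16. −1: 15.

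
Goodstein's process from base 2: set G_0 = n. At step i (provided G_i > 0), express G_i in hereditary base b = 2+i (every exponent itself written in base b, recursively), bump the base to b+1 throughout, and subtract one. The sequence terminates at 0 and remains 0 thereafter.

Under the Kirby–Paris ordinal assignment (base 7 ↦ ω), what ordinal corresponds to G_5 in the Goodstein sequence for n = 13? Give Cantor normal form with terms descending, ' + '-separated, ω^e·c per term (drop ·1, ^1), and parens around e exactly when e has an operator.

G_0=13  [base 2] 2^(2 + 1) + 2^2 + 1  →[2↦3]→  3^(3 + 1) + 3^3 + 1 = 109  −1 ⇒ G_1=108
G_1=108  [base 3] 3^(3 + 1) + 3^3  →[3↦4]→  4^(4 + 1) + 4^4 = 1280  −1 ⇒ G_2=1279
G_2=1279  [base 4] 4^(4 + 1) + 3·4^3 + 3·4^2 + 3·4 + 3  →[4↦5]→  5^(5 + 1) + 3·5^3 + 3·5^2 + 3·5 + 3 = 16093  −1 ⇒ G_3=16092
G_3=16092  [base 5] 5^(5 + 1) + 3·5^3 + 3·5^2 + 3·5 + 2  →[5↦6]→  6^(6 + 1) + 3·6^3 + 3·6^2 + 3·6 + 2 = 280712  −1 ⇒ G_4=280711
G_4=280711  [base 6] 6^(6 + 1) + 3·6^3 + 3·6^2 + 3·6 + 1  →[6↦7]→  7^(7 + 1) + 3·7^3 + 3·7^2 + 3·7 + 1 = 5765999  −1 ⇒ G_5=5765998
G_5=5765998  [base 7] 7^(7 + 1) + 3·7^3 + 3·7^2 + 3·7  →[7↦8]→  8^(8 + 1) + 3·8^3 + 3·8^2 + 3·8 = 134219480  −1 ⇒ G_6=134219479

ω^(ω + 1) + ω^3·3 + ω^2·3 + ω·3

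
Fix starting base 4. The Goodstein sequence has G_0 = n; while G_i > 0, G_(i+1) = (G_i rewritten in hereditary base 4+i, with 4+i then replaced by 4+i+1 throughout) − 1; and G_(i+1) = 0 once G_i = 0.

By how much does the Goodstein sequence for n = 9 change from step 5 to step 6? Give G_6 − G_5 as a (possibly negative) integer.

0

9 —HB4→ 2·4 + 1 —bump→ 2·5 + 1 = 11 —(−1)→ 10
10 —HB5→ 2·5 —bump→ 2·6 = 12 —(−1)→ 11
11 —HB6→ 6 + 5 —bump→ 7 + 5 = 12 —(−1)→ 11
11 —HB7→ 7 + 4 —bump→ 8 + 4 = 12 —(−1)→ 11
11 —HB8→ 8 + 3 —bump→ 9 + 3 = 12 —(−1)→ 11
11 —HB9→ 9 + 2 —bump→ 10 + 2 = 12 —(−1)→ 11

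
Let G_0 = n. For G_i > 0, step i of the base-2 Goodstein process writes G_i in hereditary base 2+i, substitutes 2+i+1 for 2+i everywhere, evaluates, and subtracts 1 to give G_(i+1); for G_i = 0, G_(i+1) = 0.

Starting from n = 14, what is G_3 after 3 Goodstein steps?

step 0: 14 = 2^(2 + 1) + 2^2 + 2; sub 3 for 2: 3^(3 + 1) + 3^3 + 3; = 111; G_1 = 111−1 = 110
step 1: 110 = 3^(3 + 1) + 3^3 + 2; sub 4 for 3: 4^(4 + 1) + 4^4 + 2; = 1282; G_2 = 1282−1 = 1281
step 2: 1281 = 4^(4 + 1) + 4^4 + 1; sub 5 for 4: 5^(5 + 1) + 5^5 + 1; = 18751; G_3 = 18751−1 = 18750
step 3: 18750 = 5^(5 + 1) + 5^5; sub 6 for 5: 6^(6 + 1) + 6^6; = 326592; G_4 = 326592−1 = 326591

18750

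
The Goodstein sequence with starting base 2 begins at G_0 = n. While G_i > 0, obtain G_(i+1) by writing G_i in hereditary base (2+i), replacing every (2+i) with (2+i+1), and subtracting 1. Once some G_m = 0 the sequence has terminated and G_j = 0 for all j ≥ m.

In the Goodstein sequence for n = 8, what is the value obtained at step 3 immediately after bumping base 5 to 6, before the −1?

step 0: 8 = 2^(2 + 1); sub 3 for 2: 3^(3 + 1); = 81; G_1 = 81−1 = 80
step 1: 80 = 2·3^3 + 2·3^2 + 2·3 + 2; sub 4 for 3: 2·4^4 + 2·4^2 + 2·4 + 2; = 554; G_2 = 554−1 = 553
step 2: 553 = 2·4^4 + 2·4^2 + 2·4 + 1; sub 5 for 4: 2·5^5 + 2·5^2 + 2·5 + 1; = 6311; G_3 = 6311−1 = 6310
step 3: 6310 = 2·5^5 + 2·5^2 + 2·5; sub 6 for 5: 2·6^6 + 2·6^2 + 2·6; = 93396; G_4 = 93396−1 = 93395

93396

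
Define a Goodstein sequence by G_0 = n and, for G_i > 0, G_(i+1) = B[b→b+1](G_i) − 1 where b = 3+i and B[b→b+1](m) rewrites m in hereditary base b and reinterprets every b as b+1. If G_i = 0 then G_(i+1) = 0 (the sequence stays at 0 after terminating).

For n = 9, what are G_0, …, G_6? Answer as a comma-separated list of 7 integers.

[0] 9 ≡ 3^2 (base 3). Lift 4: 16. −1: 15.
[1] 15 ≡ 3·4 + 3 (base 4). Lift 5: 18. −1: 17.
[2] 17 ≡ 3·5 + 2 (base 5). Lift 6: 20. −1: 19.
[3] 19 ≡ 3·6 + 1 (base 6). Lift 7: 22. −1: 21.
[4] 21 ≡ 3·7 (base 7). Lift 8: 24. −1: 23.
[5] 23 ≡ 2·8 + 7 (base 8). Lift 9: 25. −1: 24.

9, 15, 17, 19, 21, 23, 24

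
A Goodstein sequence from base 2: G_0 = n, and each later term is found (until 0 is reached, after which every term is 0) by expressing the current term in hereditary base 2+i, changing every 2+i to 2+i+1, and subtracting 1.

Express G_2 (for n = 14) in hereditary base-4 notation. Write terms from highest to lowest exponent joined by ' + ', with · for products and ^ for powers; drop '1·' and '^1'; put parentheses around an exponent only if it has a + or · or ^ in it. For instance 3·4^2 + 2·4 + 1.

4^(4 + 1) + 4^4 + 1

G_0=14  [base 2] 2^(2 + 1) + 2^2 + 2  →[2↦3]→  3^(3 + 1) + 3^3 + 3 = 111  −1 ⇒ G_1=110
G_1=110  [base 3] 3^(3 + 1) + 3^3 + 2  →[3↦4]→  4^(4 + 1) + 4^4 + 2 = 1282  −1 ⇒ G_2=1281
G_2=1281  [base 4] 4^(4 + 1) + 4^4 + 1  →[4↦5]→  5^(5 + 1) + 5^5 + 1 = 18751  −1 ⇒ G_3=18750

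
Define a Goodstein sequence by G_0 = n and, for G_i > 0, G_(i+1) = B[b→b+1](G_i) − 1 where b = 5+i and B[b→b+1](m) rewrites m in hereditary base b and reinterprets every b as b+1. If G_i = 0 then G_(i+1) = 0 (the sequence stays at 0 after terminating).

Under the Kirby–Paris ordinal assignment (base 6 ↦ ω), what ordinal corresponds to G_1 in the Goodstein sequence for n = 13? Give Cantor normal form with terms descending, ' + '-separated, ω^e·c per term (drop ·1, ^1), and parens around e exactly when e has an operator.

ω·2 + 2

G_0 = 13. HB_5(13) = 2·5 + 3. Bump = 15. G_1 = 14.
G_1 = 14. HB_6(14) = 2·6 + 2. Bump = 16. G_2 = 15.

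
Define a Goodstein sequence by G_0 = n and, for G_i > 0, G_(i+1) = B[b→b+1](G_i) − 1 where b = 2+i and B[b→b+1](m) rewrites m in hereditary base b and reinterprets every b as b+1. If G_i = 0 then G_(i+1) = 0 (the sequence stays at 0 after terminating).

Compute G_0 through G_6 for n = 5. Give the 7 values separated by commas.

i=0: 5 = 2^2 + 1 (b=2); 2→3: 3^3 + 1 = 28; 28−1 = 27
i=1: 27 = 3^3 (b=3); 3→4: 4^4 = 256; 256−1 = 255
i=2: 255 = 3·4^3 + 3·4^2 + 3·4 + 3 (b=4); 4→5: 3·5^3 + 3·5^2 + 3·5 + 3 = 468; 468−1 = 467
i=3: 467 = 3·5^3 + 3·5^2 + 3·5 + 2 (b=5); 5→6: 3·6^3 + 3·6^2 + 3·6 + 2 = 776; 776−1 = 775
i=4: 775 = 3·6^3 + 3·6^2 + 3·6 + 1 (b=6); 6→7: 3·7^3 + 3·7^2 + 3·7 + 1 = 1198; 1198−1 = 1197
i=5: 1197 = 3·7^3 + 3·7^2 + 3·7 (b=7); 7→8: 3·8^3 + 3·8^2 + 3·8 = 1752; 1752−1 = 1751

5, 27, 255, 467, 775, 1197, 1751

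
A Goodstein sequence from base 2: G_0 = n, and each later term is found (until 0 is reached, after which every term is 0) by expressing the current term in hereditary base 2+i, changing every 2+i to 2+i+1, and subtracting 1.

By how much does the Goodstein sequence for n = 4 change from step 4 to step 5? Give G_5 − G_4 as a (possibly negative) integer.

26

base 2: 4 = 2^2; at 3: 3^3 = 27; next = 26
base 3: 26 = 2·3^2 + 2·3 + 2; at 4: 2·4^2 + 2·4 + 2 = 42; next = 41
base 4: 41 = 2·4^2 + 2·4 + 1; at 5: 2·5^2 + 2·5 + 1 = 61; next = 60
base 5: 60 = 2·5^2 + 2·5; at 6: 2·6^2 + 2·6 = 84; next = 83
base 6: 83 = 2·6^2 + 6 + 5; at 7: 2·7^2 + 7 + 5 = 110; next = 109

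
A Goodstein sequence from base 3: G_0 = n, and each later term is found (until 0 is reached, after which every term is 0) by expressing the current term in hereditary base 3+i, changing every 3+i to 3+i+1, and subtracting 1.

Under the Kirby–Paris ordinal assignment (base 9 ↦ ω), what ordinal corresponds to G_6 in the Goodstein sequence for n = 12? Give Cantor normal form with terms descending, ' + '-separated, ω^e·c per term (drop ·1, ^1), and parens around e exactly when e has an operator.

i=0: 12 = 3^2 + 3 (b=3); 3→4: 4^2 + 4 = 20; 20−1 = 19
i=1: 19 = 4^2 + 3 (b=4); 4→5: 5^2 + 3 = 28; 28−1 = 27
i=2: 27 = 5^2 + 2 (b=5); 5→6: 6^2 + 2 = 38; 38−1 = 37
i=3: 37 = 6^2 + 1 (b=6); 6→7: 7^2 + 1 = 50; 50−1 = 49
i=4: 49 = 7^2 (b=7); 7→8: 8^2 = 64; 64−1 = 63
i=5: 63 = 7·8 + 7 (b=8); 8→9: 7·9 + 7 = 70; 70−1 = 69
i=6: 69 = 7·9 + 6 (b=9); 9→10: 7·10 + 6 = 76; 76−1 = 75

ω·7 + 6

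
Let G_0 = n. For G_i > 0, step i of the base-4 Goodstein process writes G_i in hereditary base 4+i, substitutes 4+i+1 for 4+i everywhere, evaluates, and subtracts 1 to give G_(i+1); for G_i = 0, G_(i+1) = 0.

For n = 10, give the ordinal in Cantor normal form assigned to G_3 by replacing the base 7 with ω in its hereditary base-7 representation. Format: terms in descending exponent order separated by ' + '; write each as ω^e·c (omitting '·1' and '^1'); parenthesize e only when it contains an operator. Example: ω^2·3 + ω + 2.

i=0: 10 = 2·4 + 2 (b=4); 4→5: 2·5 + 2 = 12; 12−1 = 11
i=1: 11 = 2·5 + 1 (b=5); 5→6: 2·6 + 1 = 13; 13−1 = 12
i=2: 12 = 2·6 (b=6); 6→7: 2·7 = 14; 14−1 = 13
i=3: 13 = 7 + 6 (b=7); 7→8: 8 + 6 = 14; 14−1 = 13

ω + 6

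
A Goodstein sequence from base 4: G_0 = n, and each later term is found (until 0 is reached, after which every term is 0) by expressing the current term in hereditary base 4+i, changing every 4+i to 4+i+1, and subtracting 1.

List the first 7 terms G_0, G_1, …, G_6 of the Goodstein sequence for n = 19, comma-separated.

19, 27, 37, 49, 63, 69, 75

G_0 = 19. HB_4(19) = 4^2 + 3. Bump = 28. G_1 = 27.
G_1 = 27. HB_5(27) = 5^2 + 2. Bump = 38. G_2 = 37.
G_2 = 37. HB_6(37) = 6^2 + 1. Bump = 50. G_3 = 49.
G_3 = 49. HB_7(49) = 7^2. Bump = 64. G_4 = 63.
G_4 = 63. HB_8(63) = 7·8 + 7. Bump = 70. G_5 = 69.
G_5 = 69. HB_9(69) = 7·9 + 6. Bump = 76. G_6 = 75.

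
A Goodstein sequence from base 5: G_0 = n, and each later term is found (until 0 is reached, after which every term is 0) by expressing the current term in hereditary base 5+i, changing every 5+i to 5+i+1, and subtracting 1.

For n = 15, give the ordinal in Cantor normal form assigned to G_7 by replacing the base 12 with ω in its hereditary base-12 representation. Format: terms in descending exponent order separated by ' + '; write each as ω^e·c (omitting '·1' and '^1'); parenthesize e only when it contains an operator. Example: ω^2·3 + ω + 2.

ω + 11

(0) 15|_5 = 3·5 ↦ 3·6|_6 = 18 ⇒ 17
(1) 17|_6 = 2·6 + 5 ↦ 2·7 + 5|_7 = 19 ⇒ 18
(2) 18|_7 = 2·7 + 4 ↦ 2·8 + 4|_8 = 20 ⇒ 19
(3) 19|_8 = 2·8 + 3 ↦ 2·9 + 3|_9 = 21 ⇒ 20
(4) 20|_9 = 2·9 + 2 ↦ 2·10 + 2|_10 = 22 ⇒ 21
(5) 21|_10 = 2·10 + 1 ↦ 2·11 + 1|_11 = 23 ⇒ 22
(6) 22|_11 = 2·11 ↦ 2·12|_12 = 24 ⇒ 23
(7) 23|_12 = 12 + 11 ↦ 13 + 11|_13 = 24 ⇒ 23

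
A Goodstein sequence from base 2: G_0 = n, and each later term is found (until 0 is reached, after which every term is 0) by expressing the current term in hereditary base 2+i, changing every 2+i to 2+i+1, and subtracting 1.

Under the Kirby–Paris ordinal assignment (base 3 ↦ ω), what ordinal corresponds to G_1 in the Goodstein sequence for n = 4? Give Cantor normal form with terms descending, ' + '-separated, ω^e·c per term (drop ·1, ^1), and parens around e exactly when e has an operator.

base 2: 4 = 2^2; at 3: 3^3 = 27; next = 26
base 3: 26 = 2·3^2 + 2·3 + 2; at 4: 2·4^2 + 2·4 + 2 = 42; next = 41

ω^2·2 + ω·2 + 2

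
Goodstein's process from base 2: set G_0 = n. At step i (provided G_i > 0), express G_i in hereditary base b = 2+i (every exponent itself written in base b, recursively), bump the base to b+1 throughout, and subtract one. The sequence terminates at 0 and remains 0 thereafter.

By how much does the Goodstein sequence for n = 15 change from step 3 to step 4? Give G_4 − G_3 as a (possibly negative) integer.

[0] 15 ≡ 2^(2 + 1) + 2^2 + 2 + 1 (base 2). Lift 3: 112. −1: 111.
[1] 111 ≡ 3^(3 + 1) + 3^3 + 3 (base 3). Lift 4: 1284. −1: 1283.
[2] 1283 ≡ 4^(4 + 1) + 4^4 + 3 (base 4). Lift 5: 18753. −1: 18752.
[3] 18752 ≡ 5^(5 + 1) + 5^5 + 2 (base 5). Lift 6: 326594. −1: 326593.

307841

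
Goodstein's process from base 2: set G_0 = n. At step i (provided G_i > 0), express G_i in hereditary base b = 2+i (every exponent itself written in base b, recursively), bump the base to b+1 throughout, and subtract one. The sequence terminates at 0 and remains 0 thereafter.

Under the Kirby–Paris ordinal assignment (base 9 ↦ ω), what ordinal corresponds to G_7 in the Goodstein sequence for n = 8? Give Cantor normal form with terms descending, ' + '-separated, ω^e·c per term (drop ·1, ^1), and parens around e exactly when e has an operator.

i=0: 8 = 2^(2 + 1) (b=2); 2→3: 3^(3 + 1) = 81; 81−1 = 80
i=1: 80 = 2·3^3 + 2·3^2 + 2·3 + 2 (b=3); 3→4: 2·4^4 + 2·4^2 + 2·4 + 2 = 554; 554−1 = 553
i=2: 553 = 2·4^4 + 2·4^2 + 2·4 + 1 (b=4); 4→5: 2·5^5 + 2·5^2 + 2·5 + 1 = 6311; 6311−1 = 6310
i=3: 6310 = 2·5^5 + 2·5^2 + 2·5 (b=5); 5→6: 2·6^6 + 2·6^2 + 2·6 = 93396; 93396−1 = 93395
i=4: 93395 = 2·6^6 + 2·6^2 + 6 + 5 (b=6); 6→7: 2·7^7 + 2·7^2 + 7 + 5 = 1647196; 1647196−1 = 1647195
i=5: 1647195 = 2·7^7 + 2·7^2 + 7 + 4 (b=7); 7→8: 2·8^8 + 2·8^2 + 8 + 4 = 33554572; 33554572−1 = 33554571
i=6: 33554571 = 2·8^8 + 2·8^2 + 8 + 3 (b=8); 8→9: 2·9^9 + 2·9^2 + 9 + 3 = 774841152; 774841152−1 = 774841151
i=7: 774841151 = 2·9^9 + 2·9^2 + 9 + 2 (b=9); 9→10: 2·10^10 + 2·10^2 + 10 + 2 = 20000000212; 20000000212−1 = 20000000211

ω^ω·2 + ω^2·2 + ω + 2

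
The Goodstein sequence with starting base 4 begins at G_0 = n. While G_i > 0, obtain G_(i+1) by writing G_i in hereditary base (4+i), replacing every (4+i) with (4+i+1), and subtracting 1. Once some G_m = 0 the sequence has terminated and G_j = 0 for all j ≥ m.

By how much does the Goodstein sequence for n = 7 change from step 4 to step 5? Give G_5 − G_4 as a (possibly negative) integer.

-1

G_0 = 7. HB_4(7) = 4 + 3. Bump = 8. G_1 = 7.
G_1 = 7. HB_5(7) = 5 + 2. Bump = 8. G_2 = 7.
G_2 = 7. HB_6(7) = 6 + 1. Bump = 8. G_3 = 7.
G_3 = 7. HB_7(7) = 7. Bump = 8. G_4 = 7.
G_4 = 7. HB_8(7) = 7. Bump = 7. G_5 = 6.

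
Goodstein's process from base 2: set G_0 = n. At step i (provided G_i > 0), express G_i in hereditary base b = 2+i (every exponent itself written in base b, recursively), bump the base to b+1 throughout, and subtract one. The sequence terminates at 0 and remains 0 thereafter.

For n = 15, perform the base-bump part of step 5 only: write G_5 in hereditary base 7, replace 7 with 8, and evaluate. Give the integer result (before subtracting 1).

150994944

step 0: 15 = 2^(2 + 1) + 2^2 + 2 + 1; sub 3 for 2: 3^(3 + 1) + 3^3 + 3 + 1; = 112; G_1 = 112−1 = 111
step 1: 111 = 3^(3 + 1) + 3^3 + 3; sub 4 for 3: 4^(4 + 1) + 4^4 + 4; = 1284; G_2 = 1284−1 = 1283
step 2: 1283 = 4^(4 + 1) + 4^4 + 3; sub 5 for 4: 5^(5 + 1) + 5^5 + 3; = 18753; G_3 = 18753−1 = 18752
step 3: 18752 = 5^(5 + 1) + 5^5 + 2; sub 6 for 5: 6^(6 + 1) + 6^6 + 2; = 326594; G_4 = 326594−1 = 326593
step 4: 326593 = 6^(6 + 1) + 6^6 + 1; sub 7 for 6: 7^(7 + 1) + 7^7 + 1; = 6588345; G_5 = 6588345−1 = 6588344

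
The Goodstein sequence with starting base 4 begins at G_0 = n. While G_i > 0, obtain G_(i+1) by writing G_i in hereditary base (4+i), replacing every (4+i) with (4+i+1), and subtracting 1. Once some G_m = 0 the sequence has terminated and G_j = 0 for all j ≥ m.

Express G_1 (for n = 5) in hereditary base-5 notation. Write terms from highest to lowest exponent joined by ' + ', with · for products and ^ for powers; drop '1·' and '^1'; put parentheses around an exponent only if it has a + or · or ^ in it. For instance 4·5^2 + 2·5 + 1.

5

step 0: 5 = 4 + 1; sub 5 for 4: 5 + 1; = 6; G_1 = 6−1 = 5
step 1: 5 = 5; sub 6 for 5: 6; = 6; G_2 = 6−1 = 5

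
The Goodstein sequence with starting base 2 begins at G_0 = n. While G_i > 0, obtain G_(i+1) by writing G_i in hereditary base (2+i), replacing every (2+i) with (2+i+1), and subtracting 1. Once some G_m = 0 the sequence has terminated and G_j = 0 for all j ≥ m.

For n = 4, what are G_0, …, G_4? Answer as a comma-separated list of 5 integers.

4, 26, 41, 60, 83

G_0 = 4. HB_2(4) = 2^2. Bump = 27. G_1 = 26.
G_1 = 26. HB_3(26) = 2·3^2 + 2·3 + 2. Bump = 42. G_2 = 41.
G_2 = 41. HB_4(41) = 2·4^2 + 2·4 + 1. Bump = 61. G_3 = 60.
G_3 = 60. HB_5(60) = 2·5^2 + 2·5. Bump = 84. G_4 = 83.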